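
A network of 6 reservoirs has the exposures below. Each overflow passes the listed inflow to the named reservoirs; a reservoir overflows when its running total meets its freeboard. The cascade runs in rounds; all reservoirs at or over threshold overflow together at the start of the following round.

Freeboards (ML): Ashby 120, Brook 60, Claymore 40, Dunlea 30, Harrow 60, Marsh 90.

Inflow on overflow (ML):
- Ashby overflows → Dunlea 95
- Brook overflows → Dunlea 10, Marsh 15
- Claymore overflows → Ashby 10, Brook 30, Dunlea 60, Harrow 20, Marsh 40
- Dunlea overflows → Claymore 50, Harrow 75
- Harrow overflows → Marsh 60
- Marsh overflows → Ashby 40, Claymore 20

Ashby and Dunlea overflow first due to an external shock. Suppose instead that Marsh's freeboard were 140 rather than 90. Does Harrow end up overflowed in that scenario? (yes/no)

yes

With Marsh's freeboard at 140:
Round 1 — Ashby, Dunlea overflow (initial).
  Claymore: +50 → 50 ≥ 40
  Harrow: +75 → 75 ≥ 60
Round 2 — Claymore, Harrow overflow.
  Brook: +30 → 30 < 60
  Marsh: +40+60 → 100 < 140
No further overflows.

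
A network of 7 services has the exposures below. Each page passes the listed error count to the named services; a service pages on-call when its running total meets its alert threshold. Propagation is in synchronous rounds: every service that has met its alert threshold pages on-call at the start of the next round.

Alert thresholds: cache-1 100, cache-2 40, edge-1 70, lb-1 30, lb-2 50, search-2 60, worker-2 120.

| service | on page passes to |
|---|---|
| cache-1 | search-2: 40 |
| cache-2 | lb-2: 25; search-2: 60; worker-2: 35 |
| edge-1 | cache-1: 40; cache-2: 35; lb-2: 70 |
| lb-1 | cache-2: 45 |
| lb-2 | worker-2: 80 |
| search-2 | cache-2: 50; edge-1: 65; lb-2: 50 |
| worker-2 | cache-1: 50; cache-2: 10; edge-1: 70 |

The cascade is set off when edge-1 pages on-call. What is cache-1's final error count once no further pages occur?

40

Round 1 — edge-1 pages on-call (initial).
  cache-1: +40 → 40 < 100
  cache-2: +35 → 35 < 40
  lb-2: +70 → 70 ≥ 50
Round 2 — lb-2 pages on-call.
  worker-2: +80 → 80 < 120
No further pages.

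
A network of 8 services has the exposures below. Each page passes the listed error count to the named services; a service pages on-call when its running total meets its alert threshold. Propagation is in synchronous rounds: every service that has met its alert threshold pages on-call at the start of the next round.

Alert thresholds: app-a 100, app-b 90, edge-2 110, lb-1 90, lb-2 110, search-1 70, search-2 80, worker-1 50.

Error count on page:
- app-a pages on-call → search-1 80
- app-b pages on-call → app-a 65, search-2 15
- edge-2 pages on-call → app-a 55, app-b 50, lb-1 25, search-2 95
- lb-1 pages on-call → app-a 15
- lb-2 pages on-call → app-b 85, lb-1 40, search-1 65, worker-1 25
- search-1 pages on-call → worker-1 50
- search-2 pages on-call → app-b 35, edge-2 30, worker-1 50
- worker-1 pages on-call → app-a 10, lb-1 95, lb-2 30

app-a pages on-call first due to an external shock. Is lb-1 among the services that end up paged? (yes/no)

yes

Round 1 — app-a pages on-call (initial).
  search-1: +80 → 80 ≥ 70
Round 2 — search-1 pages on-call.
  worker-1: +50 → 50 ≥ 50
Round 3 — worker-1 pages on-call.
  lb-1: +95 → 95 ≥ 90
  lb-2: +30 → 30 < 110
Round 4 — lb-1 pages on-call.
No further pages.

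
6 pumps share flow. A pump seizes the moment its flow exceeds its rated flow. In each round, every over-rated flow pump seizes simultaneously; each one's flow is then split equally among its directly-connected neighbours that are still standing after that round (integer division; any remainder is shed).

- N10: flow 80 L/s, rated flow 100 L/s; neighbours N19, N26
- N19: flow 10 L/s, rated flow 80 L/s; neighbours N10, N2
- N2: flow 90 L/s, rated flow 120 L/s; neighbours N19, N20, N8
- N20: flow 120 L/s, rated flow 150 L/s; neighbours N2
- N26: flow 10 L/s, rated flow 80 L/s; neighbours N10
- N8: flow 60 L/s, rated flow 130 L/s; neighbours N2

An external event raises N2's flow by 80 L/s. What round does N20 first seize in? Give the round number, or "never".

2

Round 1 — N2 at 170 > 120. N2 seizes.
  N2 sheds 170 L/s to N19, N20, N8: 56 each (2 lost).
    N19: 10+56 = 66 ≤ 80
    N20: 120+56 = 176 > 150
    N8: 60+56 = 116 ≤ 130
Round 2 — N20 seizes.
  N20 sheds 176 L/s: no online neighbours, lost.
No further seizures.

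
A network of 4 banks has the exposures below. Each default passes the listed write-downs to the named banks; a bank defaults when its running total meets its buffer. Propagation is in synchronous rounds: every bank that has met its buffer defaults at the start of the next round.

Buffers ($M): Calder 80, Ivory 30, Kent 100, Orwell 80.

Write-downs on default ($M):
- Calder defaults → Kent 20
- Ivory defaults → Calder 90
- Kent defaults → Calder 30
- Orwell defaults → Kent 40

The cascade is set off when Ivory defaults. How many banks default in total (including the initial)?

2

Round 1 — Ivory defaults (initial).
  Calder: +90 → 90 ≥ 80
Round 2 — Calder defaults.
  Kent: +20 → 20 < 100
No further defaults.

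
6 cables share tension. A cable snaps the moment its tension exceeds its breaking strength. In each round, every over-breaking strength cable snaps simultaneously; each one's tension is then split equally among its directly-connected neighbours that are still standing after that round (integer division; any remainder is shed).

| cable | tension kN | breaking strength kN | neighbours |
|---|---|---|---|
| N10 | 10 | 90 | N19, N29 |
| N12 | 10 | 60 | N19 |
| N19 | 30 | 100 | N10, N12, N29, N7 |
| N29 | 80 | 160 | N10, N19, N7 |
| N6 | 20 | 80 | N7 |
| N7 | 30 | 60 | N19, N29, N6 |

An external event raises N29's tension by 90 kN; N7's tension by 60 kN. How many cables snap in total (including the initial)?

Round 1 — N29 at 170 > 160; N7 at 90 > 60. N29, N7 snap.
  N29 sheds 170 kN to N10, N19: 85 each.
    N10: 10+85 = 95 > 90
    N19: 30+85 = 115 > 100
  N7 sheds 90 kN to N19, N6: 45 each.
    N19: 115+45 = 160 > 100
    N6: 20+45 = 65 ≤ 80
Round 2 — N10, N19 snap.
  N10 sheds 95 kN: no online neighbours, lost.
  N19 sheds 160 kN to N12: 160 each.
    N12: 10+160 = 170 > 60
Round 3 — N12 snaps.
  N12 sheds 170 kN: no online neighbours, lost.
No further breaks.

5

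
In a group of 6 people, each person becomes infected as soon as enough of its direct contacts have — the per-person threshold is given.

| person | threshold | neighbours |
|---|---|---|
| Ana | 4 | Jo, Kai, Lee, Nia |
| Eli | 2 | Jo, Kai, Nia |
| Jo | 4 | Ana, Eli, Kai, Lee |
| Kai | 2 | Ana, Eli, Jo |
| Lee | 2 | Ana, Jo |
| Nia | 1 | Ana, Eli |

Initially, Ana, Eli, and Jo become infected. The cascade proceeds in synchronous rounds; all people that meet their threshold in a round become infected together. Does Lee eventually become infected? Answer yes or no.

yes

Round 1 — Ana, Eli, Jo become infected (initial).
Round 2 — checking thresholds:
  Kai: 3 of 3 neighbours ≥ 2, becomes infected.
  Lee: 2 of 2 neighbours ≥ 2, becomes infected.
  Nia: 2 of 2 neighbours ≥ 1, becomes infected.
Round 3 — no new infections; cascade stops.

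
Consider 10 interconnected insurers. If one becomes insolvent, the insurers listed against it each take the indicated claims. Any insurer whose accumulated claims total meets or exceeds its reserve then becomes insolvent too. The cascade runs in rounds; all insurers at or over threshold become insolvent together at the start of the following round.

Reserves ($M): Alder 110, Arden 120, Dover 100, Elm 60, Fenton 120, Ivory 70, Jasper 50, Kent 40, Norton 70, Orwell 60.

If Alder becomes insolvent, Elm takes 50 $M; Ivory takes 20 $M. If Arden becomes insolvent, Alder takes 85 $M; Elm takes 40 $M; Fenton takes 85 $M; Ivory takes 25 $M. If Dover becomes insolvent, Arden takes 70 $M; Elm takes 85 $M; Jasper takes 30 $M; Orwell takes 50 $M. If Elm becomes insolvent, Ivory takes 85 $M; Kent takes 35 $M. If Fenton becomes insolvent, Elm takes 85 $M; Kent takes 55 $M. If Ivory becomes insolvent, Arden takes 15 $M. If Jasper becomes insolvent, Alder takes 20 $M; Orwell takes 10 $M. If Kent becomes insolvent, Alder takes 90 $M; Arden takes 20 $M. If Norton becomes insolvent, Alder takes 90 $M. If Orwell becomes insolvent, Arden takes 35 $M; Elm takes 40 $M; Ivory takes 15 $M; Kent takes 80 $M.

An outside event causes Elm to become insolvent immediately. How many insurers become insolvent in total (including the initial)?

2

Round 1 — Elm becomes insolvent (initial).
  Ivory: +85 → 85 ≥ 70
  Kent: +35 → 35 < 40
Round 2 — Ivory becomes insolvent.
  Arden: +15 → 15 < 120
No further insolvencies.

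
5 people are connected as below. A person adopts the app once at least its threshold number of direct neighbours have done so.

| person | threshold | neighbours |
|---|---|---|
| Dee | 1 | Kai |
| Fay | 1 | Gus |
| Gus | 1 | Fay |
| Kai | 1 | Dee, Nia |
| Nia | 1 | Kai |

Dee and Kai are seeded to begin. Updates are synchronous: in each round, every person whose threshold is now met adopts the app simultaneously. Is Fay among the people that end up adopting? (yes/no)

no

Round 1 — Dee, Kai adopt the app (initial).
Round 2 — checking thresholds:
  Nia: 1 of 1 neighbours ≥ 1, adopts the app.
Round 3 — no new adoptions; cascade stops.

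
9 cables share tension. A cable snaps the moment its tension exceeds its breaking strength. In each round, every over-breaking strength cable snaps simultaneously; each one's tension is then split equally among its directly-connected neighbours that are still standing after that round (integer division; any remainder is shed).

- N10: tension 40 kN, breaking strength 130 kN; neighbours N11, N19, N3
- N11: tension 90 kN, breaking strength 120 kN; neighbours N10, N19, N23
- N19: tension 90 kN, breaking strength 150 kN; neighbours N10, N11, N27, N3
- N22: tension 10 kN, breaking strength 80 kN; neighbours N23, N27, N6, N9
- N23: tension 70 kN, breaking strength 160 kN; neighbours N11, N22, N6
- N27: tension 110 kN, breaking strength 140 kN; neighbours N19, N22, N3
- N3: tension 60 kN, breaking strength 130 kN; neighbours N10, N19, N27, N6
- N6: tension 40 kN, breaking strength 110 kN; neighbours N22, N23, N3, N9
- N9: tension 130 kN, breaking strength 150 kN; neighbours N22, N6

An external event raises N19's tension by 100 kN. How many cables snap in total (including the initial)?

Round 1 — N19 at 190 > 150. N19 snaps.
  N19 sheds 190 kN to N10, N11, N27, N3: 47 each (2 lost).
    N10: 40+47 = 87 ≤ 130
    N11: 90+47 = 137 > 120
    N27: 110+47 = 157 > 140
    N3: 60+47 = 107 ≤ 130
Round 2 — N11, N27 snap.
  N11 sheds 137 kN to N10, N23: 68 each (1 lost).
    N10: 87+68 = 155 > 130
    N23: 70+68 = 138 ≤ 160
  N27 sheds 157 kN to N22, N3: 78 each (1 lost).
    N22: 10+78 = 88 > 80
    N3: 107+78 = 185 > 130
Round 3 — N10, N22, N3 snap.
  N10 sheds 155 kN: no online neighbours, lost.
  N22 sheds 88 kN to N23, N6, N9: 29 each (1 lost).
    N23: 138+29 = 167 > 160
    N6: 40+29 = 69 ≤ 110
    N9: 130+29 = 159 > 150
  N3 sheds 185 kN to N6: 185 each.
    N6: 69+185 = 254 > 110
Round 4 — N23, N6, N9 snap.
  N23 sheds 167 kN: no online neighbours, lost.
  N6 sheds 254 kN: no online neighbours, lost.
  N9 sheds 159 kN: no online neighbours, lost.
No further breaks.

9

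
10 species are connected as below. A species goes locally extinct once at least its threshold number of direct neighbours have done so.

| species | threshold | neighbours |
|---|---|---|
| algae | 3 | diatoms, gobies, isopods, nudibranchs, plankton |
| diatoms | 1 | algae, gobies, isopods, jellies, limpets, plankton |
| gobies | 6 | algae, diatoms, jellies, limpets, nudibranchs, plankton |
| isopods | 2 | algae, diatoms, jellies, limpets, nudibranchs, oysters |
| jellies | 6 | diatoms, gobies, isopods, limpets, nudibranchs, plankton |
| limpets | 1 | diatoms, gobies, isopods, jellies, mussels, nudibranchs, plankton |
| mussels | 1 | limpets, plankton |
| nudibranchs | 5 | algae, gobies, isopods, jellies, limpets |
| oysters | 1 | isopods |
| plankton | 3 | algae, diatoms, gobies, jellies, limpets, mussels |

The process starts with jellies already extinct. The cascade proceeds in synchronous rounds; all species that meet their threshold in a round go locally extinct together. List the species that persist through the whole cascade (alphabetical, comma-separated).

gobies, nudibranchs

Round 1 — jellies goes locally extinct (initial).
Round 2 — checking thresholds:
  diatoms: 1 of 6 neighbours ≥ 1, goes locally extinct.
  gobies: 1 of 6 neighbours < 6, below threshold.
  isopods: 1 of 6 neighbours < 2, below threshold.
  limpets: 1 of 7 neighbours ≥ 1, goes locally extinct.
  nudibranchs: 1 of 5 neighbours < 5, below threshold.
  plankton: 1 of 6 neighbours < 3, below threshold.
Round 3 — checking thresholds:
  algae: 1 of 5 neighbours < 3, below threshold.
  gobies: 3 of 6 neighbours < 6, below threshold.
  isopods: 3 of 6 neighbours ≥ 2, goes locally extinct.
  mussels: 1 of 2 neighbours ≥ 1, goes locally extinct.
  nudibranchs: 2 of 5 neighbours < 5, below threshold.
  plankton: 3 of 6 neighbours ≥ 3, goes locally extinct.
Round 4 — checking thresholds:
  algae: 3 of 5 neighbours ≥ 3, goes locally extinct.
  gobies: 4 of 6 neighbours < 6, below threshold.
  nudibranchs: 3 of 5 neighbours < 5, below threshold.
  oysters: 1 of 1 neighbours ≥ 1, goes locally extinct.
Round 5 — no new extinctions; cascade stops.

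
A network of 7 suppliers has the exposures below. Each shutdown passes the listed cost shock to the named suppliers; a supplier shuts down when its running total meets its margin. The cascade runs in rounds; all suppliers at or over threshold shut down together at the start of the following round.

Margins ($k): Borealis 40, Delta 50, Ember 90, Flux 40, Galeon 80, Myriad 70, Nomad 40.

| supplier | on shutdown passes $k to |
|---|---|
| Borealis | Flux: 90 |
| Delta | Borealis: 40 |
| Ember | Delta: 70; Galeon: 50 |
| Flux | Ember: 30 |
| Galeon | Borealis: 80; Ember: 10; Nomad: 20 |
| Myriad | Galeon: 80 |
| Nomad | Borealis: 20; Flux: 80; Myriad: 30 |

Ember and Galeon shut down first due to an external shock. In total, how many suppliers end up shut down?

Round 1 — Ember, Galeon shut down (initial).
  Borealis: +80 → 80 ≥ 40
  Delta: +70 → 70 ≥ 50
  Nomad: +20 → 20 < 40
Round 2 — Borealis, Delta shut down.
  Flux: +90 → 90 ≥ 40
Round 3 — Flux shuts down.
No further shutdowns.

5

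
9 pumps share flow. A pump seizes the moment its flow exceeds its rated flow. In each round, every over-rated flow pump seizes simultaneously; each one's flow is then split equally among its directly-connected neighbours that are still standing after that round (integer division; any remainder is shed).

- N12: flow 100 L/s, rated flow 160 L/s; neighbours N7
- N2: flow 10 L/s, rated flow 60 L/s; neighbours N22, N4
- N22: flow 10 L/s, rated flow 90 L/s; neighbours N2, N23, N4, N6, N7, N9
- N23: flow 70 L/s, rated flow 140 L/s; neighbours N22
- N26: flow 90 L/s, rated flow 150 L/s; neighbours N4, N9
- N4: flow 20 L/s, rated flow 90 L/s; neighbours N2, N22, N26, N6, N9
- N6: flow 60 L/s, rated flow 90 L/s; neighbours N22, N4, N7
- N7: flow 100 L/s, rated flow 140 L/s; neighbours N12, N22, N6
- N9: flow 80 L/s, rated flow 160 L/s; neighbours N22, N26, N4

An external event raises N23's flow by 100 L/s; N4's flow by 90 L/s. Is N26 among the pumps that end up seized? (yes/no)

Round 1 — N23 at 170 > 140; N4 at 110 > 90. N23, N4 seize.
  N23 sheds 170 L/s to N22: 170 each.
    N22: 10+170 = 180 > 90
  N4 sheds 110 L/s to N2, N22, N26, N6, N9: 22 each.
    N2: 10+22 = 32 ≤ 60
    N22: 180+22 = 202 > 90
    N26: 90+22 = 112 ≤ 150
    N6: 60+22 = 82 ≤ 90
    N9: 80+22 = 102 ≤ 160
Round 2 — N22 seizes.
  N22 sheds 202 L/s to N2, N6, N7, N9: 50 each (2 lost).
    N2: 32+50 = 82 > 60
    N6: 82+50 = 132 > 90
    N7: 100+50 = 150 > 140
    N9: 102+50 = 152 ≤ 160
Round 3 — N2, N6, N7 seize.
  N2 sheds 82 L/s: no online neighbours, lost.
  N6 sheds 132 L/s: no online neighbours, lost.
  N7 sheds 150 L/s to N12: 150 each.
    N12: 100+150 = 250 > 160
Round 4 — N12 seizes.
  N12 sheds 250 L/s: no online neighbours, lost.
No further seizures.

no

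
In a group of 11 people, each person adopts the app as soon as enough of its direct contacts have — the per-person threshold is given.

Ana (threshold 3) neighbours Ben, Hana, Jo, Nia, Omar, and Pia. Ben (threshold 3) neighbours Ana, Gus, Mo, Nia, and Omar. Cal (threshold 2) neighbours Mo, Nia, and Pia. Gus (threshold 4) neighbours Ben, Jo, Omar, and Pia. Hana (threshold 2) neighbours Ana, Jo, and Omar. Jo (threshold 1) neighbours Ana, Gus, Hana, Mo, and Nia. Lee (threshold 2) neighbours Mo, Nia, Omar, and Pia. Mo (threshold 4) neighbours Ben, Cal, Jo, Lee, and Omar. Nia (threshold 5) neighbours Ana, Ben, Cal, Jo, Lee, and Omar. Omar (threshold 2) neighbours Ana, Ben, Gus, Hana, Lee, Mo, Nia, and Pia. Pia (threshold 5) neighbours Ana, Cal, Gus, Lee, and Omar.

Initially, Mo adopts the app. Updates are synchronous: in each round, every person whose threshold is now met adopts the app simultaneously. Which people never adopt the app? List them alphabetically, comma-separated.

Round 1 — Mo adopts the app (initial).
Round 2 — checking thresholds:
  Ben: 1 of 5 neighbours < 3, holds.
  Cal: 1 of 3 neighbours < 2, holds.
  Jo: 1 of 5 neighbours ≥ 1, adopts the app.
  Lee: 1 of 4 neighbours < 2, holds.
  Omar: 1 of 8 neighbours < 2, holds.
Round 3 — no new adoptions; cascade stops.

Ana, Ben, Cal, Gus, Hana, Lee, Nia, Omar, Pia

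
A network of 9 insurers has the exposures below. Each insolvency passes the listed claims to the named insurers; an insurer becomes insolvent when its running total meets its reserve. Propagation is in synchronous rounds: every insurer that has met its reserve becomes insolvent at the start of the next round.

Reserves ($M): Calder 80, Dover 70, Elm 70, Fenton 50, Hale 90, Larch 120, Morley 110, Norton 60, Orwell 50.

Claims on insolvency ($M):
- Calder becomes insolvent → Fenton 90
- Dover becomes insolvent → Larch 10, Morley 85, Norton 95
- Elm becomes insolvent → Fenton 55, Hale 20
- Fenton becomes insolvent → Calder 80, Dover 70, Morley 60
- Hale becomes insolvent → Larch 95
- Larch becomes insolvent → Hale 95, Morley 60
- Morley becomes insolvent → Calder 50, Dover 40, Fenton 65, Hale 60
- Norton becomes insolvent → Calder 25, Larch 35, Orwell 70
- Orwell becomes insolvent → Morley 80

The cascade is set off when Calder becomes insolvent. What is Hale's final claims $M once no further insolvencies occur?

Round 1 — Calder becomes insolvent (initial).
  Fenton: +90 → 90 ≥ 50
Round 2 — Fenton becomes insolvent.
  Dover: +70 → 70 ≥ 70
  Morley: +60 → 60 < 110
Round 3 — Dover becomes insolvent.
  Larch: +10 → 10 < 120
  Morley: +85 → 145 ≥ 110
  Norton: +95 → 95 ≥ 60
Round 4 — Morley, Norton become insolvent.
  Hale: +60 → 60 < 90
  Larch: +35 → 45 < 120
  Orwell: +70 → 70 ≥ 50
Round 5 — Orwell becomes insolvent.
No further insolvencies.

60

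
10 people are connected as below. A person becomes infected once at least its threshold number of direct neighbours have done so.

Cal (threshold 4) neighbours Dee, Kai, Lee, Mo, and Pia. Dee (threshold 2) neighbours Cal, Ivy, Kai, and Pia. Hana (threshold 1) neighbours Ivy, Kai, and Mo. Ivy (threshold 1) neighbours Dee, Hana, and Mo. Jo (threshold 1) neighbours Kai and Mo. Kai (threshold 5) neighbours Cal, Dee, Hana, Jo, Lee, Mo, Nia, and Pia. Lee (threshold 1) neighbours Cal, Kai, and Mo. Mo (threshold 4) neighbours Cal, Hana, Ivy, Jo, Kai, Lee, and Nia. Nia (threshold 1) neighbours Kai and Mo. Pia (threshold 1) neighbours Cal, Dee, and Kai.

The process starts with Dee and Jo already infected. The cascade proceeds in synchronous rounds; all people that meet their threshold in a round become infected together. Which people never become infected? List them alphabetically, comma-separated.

Round 1 — Dee, Jo become infected (initial).
Round 2 — checking thresholds:
  Cal: 1 of 5 neighbours < 4, holds.
  Ivy: 1 of 3 neighbours ≥ 1, becomes infected.
  Kai: 2 of 8 neighbours < 5, holds.
  Mo: 1 of 7 neighbours < 4, holds.
  Pia: 1 of 3 neighbours ≥ 1, becomes infected.
Round 3 — checking thresholds:
  Cal: 2 of 5 neighbours < 4, holds.
  Hana: 1 of 3 neighbours ≥ 1, becomes infected.
  Kai: 3 of 8 neighbours < 5, holds.
  Mo: 2 of 7 neighbours < 4, holds.
Round 4 — no new infections; cascade stops.

Cal, Kai, Lee, Mo, Nia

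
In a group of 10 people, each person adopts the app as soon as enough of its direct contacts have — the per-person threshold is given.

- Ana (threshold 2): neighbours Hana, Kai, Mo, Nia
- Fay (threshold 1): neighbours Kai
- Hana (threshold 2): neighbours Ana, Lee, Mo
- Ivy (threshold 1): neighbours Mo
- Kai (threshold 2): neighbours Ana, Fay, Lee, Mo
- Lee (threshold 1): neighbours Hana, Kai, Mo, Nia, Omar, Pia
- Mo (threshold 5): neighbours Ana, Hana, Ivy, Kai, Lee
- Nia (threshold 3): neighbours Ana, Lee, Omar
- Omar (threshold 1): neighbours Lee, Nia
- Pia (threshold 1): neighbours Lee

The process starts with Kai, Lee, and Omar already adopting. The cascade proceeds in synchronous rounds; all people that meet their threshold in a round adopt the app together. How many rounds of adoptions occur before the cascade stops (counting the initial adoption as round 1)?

Round 1 — Kai, Lee, Omar adopt the app (initial).
Round 2 — checking thresholds:
  Ana: 1 of 4 neighbours < 2, below threshold.
  Fay: 1 of 1 neighbours ≥ 1, adopts the app.
  Hana: 1 of 3 neighbours < 2, below threshold.
  Mo: 2 of 5 neighbours < 5, below threshold.
  Nia: 2 of 3 neighbours < 3, below threshold.
  Pia: 1 of 1 neighbours ≥ 1, adopts the app.
Round 3 — no new adoptions; cascade stops.

2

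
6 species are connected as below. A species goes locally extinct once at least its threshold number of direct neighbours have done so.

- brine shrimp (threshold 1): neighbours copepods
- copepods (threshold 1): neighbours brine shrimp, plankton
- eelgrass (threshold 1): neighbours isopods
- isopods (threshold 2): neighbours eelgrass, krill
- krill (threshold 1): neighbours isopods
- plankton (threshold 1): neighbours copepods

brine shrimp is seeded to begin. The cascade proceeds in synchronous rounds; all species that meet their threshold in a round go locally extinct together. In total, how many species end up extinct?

3

Round 1 — brine shrimp goes locally extinct (initial).
Round 2 — checking thresholds:
  copepods: 1 of 2 neighbours ≥ 1, goes locally extinct.
Round 3 — checking thresholds:
  plankton: 1 of 1 neighbours ≥ 1, goes locally extinct.
Round 4 — no new extinctions; cascade stops.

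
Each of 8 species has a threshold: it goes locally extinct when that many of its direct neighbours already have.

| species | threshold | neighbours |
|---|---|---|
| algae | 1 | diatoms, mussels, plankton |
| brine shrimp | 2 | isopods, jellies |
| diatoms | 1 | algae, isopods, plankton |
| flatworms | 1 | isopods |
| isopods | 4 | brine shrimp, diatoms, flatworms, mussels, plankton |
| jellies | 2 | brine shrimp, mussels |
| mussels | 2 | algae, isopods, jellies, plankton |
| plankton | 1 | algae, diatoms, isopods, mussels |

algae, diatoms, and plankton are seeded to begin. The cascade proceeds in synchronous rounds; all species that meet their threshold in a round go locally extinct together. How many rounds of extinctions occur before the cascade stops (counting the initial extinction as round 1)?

2

Round 1 — algae, diatoms, plankton go locally extinct (initial).
Round 2 — checking thresholds:
  isopods: 2 of 5 neighbours < 4, not yet.
  mussels: 2 of 4 neighbours ≥ 2, goes locally extinct.
Round 3 — no new extinctions; cascade stops.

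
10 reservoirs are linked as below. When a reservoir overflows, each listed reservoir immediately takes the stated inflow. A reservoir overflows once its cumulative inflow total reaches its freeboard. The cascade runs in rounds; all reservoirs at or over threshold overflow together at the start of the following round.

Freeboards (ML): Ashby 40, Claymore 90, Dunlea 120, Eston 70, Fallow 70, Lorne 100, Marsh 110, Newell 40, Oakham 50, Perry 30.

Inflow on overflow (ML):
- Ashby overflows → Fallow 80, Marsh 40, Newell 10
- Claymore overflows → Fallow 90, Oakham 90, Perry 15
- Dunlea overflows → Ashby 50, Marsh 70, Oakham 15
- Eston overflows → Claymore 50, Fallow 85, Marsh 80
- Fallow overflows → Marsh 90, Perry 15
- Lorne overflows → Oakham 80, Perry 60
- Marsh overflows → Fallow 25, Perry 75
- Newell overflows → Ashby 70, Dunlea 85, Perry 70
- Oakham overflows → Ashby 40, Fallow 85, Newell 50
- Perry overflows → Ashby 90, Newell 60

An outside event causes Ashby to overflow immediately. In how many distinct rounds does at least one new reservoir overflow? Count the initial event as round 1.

Round 1 — Ashby overflows (initial).
  Fallow: +80 → 80 ≥ 70
  Marsh: +40 → 40 < 110
  Newell: +10 → 10 < 40
Round 2 — Fallow overflows.
  Marsh: +90 → 130 ≥ 110
  Perry: +15 → 15 < 30
Round 3 — Marsh overflows.
  Perry: +75 → 90 ≥ 30
Round 4 — Perry overflows.
  Newell: +60 → 70 ≥ 40
Round 5 — Newell overflows.
  Dunlea: +85 → 85 < 120
No further overflows.

5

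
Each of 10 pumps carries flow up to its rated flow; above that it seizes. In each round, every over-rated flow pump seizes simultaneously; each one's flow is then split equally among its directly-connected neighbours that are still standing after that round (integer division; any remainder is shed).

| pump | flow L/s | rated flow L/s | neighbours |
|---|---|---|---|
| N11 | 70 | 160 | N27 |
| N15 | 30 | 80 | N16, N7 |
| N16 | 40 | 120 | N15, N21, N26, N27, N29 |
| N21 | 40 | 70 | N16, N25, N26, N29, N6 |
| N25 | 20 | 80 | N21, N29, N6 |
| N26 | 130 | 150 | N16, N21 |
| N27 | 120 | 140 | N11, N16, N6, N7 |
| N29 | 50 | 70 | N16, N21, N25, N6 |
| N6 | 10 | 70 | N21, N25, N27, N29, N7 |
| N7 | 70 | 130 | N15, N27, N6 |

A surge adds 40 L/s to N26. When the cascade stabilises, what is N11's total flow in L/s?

Round 1 — N26 at 170 > 150. N26 seizes.
  N26 sheds 170 L/s to N16, N21: 85 each.
    N16: 40+85 = 125 > 120
    N21: 40+85 = 125 > 70
Round 2 — N16, N21 seize.
  N16 sheds 125 L/s to N15, N27, N29: 41 each (2 lost).
    N15: 30+41 = 71 ≤ 80
    N27: 120+41 = 161 > 140
    N29: 50+41 = 91 > 70
  N21 sheds 125 L/s to N25, N29, N6: 41 each (2 lost).
    N25: 20+41 = 61 ≤ 80
    N29: 91+41 = 132 > 70
    N6: 10+41 = 51 ≤ 70
Round 3 — N27, N29 seize.
  N27 sheds 161 L/s to N11, N6, N7: 53 each (2 lost).
    N11: 70+53 = 123 ≤ 160
    N6: 51+53 = 104 > 70
    N7: 70+53 = 123 ≤ 130
  N29 sheds 132 L/s to N25, N6: 66 each.
    N25: 61+66 = 127 > 80
    N6: 104+66 = 170 > 70
Round 4 — N25, N6 seize.
  N25 sheds 127 L/s: no online neighbours, lost.
  N6 sheds 170 L/s to N7: 170 each.
    N7: 123+170 = 293 > 130
Round 5 — N7 seizes.
  N7 sheds 293 L/s to N15: 293 each.
    N15: 71+293 = 364 > 80
Round 6 — N15 seizes.
  N15 sheds 364 L/s: no online neighbours, lost.
No further seizures.

123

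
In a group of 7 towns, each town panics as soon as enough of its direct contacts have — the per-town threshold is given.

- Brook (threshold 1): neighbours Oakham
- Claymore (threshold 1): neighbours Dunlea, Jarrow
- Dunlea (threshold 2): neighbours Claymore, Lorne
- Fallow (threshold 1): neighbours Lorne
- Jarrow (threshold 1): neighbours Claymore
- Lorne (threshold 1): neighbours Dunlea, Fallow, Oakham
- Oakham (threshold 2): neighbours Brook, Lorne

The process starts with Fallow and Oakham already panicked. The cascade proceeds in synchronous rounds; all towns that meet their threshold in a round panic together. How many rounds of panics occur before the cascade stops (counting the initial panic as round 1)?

2

Round 1 — Fallow, Oakham panic (initial).
Round 2 — checking thresholds:
  Brook: 1 of 1 neighbours ≥ 1, panics.
  Lorne: 2 of 3 neighbours ≥ 1, panics.
Round 3 — no new panics; cascade stops.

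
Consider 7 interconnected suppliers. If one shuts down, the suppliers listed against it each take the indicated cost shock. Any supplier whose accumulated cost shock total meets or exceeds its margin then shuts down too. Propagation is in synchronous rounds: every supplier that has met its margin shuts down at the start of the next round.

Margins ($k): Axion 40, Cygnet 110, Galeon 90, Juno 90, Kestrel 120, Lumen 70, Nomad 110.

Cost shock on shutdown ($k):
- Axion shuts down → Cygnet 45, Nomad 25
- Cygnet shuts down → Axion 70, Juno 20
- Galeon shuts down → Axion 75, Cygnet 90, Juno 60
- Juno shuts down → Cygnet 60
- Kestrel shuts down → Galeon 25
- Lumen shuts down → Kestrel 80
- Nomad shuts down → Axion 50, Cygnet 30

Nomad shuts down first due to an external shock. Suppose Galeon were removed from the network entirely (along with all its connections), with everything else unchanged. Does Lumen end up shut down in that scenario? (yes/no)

With Galeon removed:
Round 1 — Nomad shuts down (initial).
  Axion: +50 → 50 ≥ 40
  Cygnet: +30 → 30 < 110
Round 2 — Axion shuts down.
  Cygnet: +45 → 75 < 110
No further shutdowns.

no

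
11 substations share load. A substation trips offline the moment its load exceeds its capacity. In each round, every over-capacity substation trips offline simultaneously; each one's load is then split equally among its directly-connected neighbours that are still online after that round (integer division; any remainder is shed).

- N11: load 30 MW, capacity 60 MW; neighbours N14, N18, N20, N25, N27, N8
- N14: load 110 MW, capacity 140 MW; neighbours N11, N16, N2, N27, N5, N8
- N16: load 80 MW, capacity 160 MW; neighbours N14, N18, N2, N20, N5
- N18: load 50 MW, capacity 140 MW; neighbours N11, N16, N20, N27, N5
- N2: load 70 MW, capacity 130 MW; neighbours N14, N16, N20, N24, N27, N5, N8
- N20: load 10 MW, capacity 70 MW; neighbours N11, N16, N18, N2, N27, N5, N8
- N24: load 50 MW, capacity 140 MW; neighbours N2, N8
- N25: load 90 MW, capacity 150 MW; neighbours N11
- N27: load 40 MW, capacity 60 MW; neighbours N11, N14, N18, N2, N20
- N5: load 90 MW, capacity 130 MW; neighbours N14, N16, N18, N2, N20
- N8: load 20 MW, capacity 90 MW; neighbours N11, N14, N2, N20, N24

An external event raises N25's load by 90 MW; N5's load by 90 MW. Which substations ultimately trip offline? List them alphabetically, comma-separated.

N11, N14, N16, N18, N2, N20, N24, N25, N27, N5, N8

Round 1 — N25 at 180 > 150; N5 at 180 > 130. N25, N5 trip offline.
  N25 sheds 180 MW to N11: 180 each.
    N11: 30+180 = 210 > 60
  N5 sheds 180 MW to N14, N16, N18, N2, N20: 36 each.
    N14: 110+36 = 146 > 140
    N16: 80+36 = 116 ≤ 160
    N18: 50+36 = 86 ≤ 140
    N2: 70+36 = 106 ≤ 130
    N20: 10+36 = 46 ≤ 70
Round 2 — N11, N14 trip offline.
  N11 sheds 210 MW to N18, N20, N27, N8: 52 each (2 lost).
    N18: 86+52 = 138 ≤ 140
    N20: 46+52 = 98 > 70
    N27: 40+52 = 92 > 60
    N8: 20+52 = 72 ≤ 90
  N14 sheds 146 MW to N16, N2, N27, N8: 36 each (2 lost).
    N16: 116+36 = 152 ≤ 160
    N2: 106+36 = 142 > 130
    N27: 92+36 = 128 > 60
    N8: 72+36 = 108 > 90
Round 3 — N2, N20, N27, N8 trip offline.
  N2 sheds 142 MW to N16, N24: 71 each.
    N16: 152+71 = 223 > 160
    N24: 50+71 = 121 ≤ 140
  N20 sheds 98 MW to N16, N18: 49 each.
    N16: 223+49 = 272 > 160
    N18: 138+49 = 187 > 140
  N27 sheds 128 MW to N18: 128 each.
    N18: 187+128 = 315 > 140
  N8 sheds 108 MW to N24: 108 each.
    N24: 121+108 = 229 > 140
Round 4 — N16, N18, N24 trip offline.
  N16 sheds 272 MW: no online neighbours, lost.
  N18 sheds 315 MW: no online neighbours, lost.
  N24 sheds 229 MW: no online neighbours, lost.
No further trips.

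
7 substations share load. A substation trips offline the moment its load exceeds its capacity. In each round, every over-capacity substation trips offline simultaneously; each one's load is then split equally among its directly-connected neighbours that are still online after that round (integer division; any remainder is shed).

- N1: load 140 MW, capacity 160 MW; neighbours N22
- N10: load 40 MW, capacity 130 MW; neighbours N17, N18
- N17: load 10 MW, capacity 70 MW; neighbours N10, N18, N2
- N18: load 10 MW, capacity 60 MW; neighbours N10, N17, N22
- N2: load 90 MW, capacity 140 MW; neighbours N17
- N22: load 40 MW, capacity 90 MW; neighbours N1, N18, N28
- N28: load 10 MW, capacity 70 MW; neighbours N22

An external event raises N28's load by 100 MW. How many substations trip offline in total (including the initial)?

Round 1 — N28 at 110 > 70. N28 trips offline.
  N28 sheds 110 MW to N22: 110 each.
    N22: 40+110 = 150 > 90
Round 2 — N22 trips offline.
  N22 sheds 150 MW to N1, N18: 75 each.
    N1: 140+75 = 215 > 160
    N18: 10+75 = 85 > 60
Round 3 — N1, N18 trip offline.
  N1 sheds 215 MW: no online neighbours, lost.
  N18 sheds 85 MW to N10, N17: 42 each (1 lost).
    N10: 40+42 = 82 ≤ 130
    N17: 10+42 = 52 ≤ 70
No further trips.

4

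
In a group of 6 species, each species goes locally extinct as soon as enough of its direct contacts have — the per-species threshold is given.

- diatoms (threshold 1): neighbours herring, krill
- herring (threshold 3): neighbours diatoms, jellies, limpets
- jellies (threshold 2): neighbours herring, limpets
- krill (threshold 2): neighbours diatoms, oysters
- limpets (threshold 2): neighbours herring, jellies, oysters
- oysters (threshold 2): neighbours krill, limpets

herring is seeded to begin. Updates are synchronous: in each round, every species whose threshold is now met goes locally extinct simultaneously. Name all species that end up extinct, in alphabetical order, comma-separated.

diatoms, herring

Round 1 — herring goes locally extinct (initial).
Round 2 — checking thresholds:
  diatoms: 1 of 2 neighbours ≥ 1, goes locally extinct.
  jellies: 1 of 2 neighbours < 2, holds.
  limpets: 1 of 3 neighbours < 2, holds.
Round 3 — no new extinctions; cascade stops.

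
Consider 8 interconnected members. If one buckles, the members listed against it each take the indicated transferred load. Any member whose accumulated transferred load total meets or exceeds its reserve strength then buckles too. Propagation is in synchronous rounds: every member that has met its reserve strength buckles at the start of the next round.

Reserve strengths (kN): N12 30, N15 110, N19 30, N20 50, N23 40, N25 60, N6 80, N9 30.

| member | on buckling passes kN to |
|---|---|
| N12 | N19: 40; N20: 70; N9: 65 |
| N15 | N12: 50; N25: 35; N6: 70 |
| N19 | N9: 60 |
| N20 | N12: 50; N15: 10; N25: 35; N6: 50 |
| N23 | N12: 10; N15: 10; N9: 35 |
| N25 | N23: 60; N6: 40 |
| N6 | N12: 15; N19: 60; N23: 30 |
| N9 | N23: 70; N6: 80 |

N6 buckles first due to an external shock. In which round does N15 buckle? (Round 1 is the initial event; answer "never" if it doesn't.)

never

Round 1 — N6 buckles (initial).
  N12: +15 → 15 < 30
  N19: +60 → 60 ≥ 30
  N23: +30 → 30 < 40
Round 2 — N19 buckles.
  N9: +60 → 60 ≥ 30
Round 3 — N9 buckles.
  N23: +70 → 100 ≥ 40
Round 4 — N23 buckles.
  N12: +10 → 25 < 30
  N15: +10 → 10 < 110
No further bucklings.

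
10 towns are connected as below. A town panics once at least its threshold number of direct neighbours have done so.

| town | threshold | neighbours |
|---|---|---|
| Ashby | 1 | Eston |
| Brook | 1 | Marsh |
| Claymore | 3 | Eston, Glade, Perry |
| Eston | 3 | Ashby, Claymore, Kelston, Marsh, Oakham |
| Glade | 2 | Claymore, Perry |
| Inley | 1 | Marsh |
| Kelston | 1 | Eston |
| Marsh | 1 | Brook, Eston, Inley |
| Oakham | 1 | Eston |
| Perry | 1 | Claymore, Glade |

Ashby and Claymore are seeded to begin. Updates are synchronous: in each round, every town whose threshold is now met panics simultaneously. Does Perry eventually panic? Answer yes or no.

yes

Round 1 — Ashby, Claymore panic (initial).
Round 2 — checking thresholds:
  Eston: 2 of 5 neighbours < 3, below threshold.
  Glade: 1 of 2 neighbours < 2, below threshold.
  Perry: 1 of 2 neighbours ≥ 1, panics.
Round 3 — checking thresholds:
  Eston: 2 of 5 neighbours < 3, below threshold.
  Glade: 2 of 2 neighbours ≥ 2, panics.
Round 4 — no new panics; cascade stops.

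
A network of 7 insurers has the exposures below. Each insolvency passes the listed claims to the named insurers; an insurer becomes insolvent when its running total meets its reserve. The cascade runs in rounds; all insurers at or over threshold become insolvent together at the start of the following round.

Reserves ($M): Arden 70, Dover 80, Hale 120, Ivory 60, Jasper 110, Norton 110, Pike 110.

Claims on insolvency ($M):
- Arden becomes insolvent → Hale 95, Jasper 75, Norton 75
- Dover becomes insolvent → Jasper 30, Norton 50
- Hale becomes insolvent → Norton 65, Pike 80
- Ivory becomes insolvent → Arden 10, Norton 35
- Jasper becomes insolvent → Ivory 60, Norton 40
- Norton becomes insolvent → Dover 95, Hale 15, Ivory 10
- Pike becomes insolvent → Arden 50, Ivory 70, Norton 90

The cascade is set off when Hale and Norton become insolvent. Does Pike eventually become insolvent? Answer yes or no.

no

Round 1 — Hale, Norton become insolvent (initial).
  Dover: +95 → 95 ≥ 80
  Ivory: +10 → 10 < 60
  Pike: +80 → 80 < 110
Round 2 — Dover becomes insolvent.
  Jasper: +30 → 30 < 110
No further insolvencies.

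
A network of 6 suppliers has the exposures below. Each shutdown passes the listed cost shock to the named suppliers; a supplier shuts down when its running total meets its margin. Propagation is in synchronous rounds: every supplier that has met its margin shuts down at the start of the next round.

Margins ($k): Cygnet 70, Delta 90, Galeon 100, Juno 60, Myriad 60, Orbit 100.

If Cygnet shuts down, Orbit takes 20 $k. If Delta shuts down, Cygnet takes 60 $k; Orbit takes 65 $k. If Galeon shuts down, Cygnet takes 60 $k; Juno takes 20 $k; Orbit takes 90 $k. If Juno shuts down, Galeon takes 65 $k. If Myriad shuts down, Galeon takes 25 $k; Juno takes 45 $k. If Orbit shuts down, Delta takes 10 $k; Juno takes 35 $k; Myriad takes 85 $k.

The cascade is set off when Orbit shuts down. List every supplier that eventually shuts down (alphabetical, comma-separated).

Round 1 — Orbit shuts down (initial).
  Delta: +10 → 10 < 90
  Juno: +35 → 35 < 60
  Myriad: +85 → 85 ≥ 60
Round 2 — Myriad shuts down.
  Galeon: +25 → 25 < 100
  Juno: +45 → 80 ≥ 60
Round 3 — Juno shuts down.
  Galeon: +65 → 90 < 100
No further shutdowns.

Juno, Myriad, Orbit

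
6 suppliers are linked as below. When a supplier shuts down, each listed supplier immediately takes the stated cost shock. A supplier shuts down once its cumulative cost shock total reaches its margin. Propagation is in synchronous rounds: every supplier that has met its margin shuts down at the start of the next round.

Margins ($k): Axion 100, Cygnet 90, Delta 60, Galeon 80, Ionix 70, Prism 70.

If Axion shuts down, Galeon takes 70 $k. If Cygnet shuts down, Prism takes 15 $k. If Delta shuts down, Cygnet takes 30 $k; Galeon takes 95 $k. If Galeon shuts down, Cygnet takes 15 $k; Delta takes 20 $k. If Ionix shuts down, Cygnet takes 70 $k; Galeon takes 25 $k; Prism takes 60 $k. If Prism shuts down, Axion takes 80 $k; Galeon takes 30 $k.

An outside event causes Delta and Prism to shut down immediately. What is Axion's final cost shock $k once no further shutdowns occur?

Round 1 — Delta, Prism shut down (initial).
  Axion: +80 → 80 < 100
  Cygnet: +30 → 30 < 90
  Galeon: +95+30 → 125 ≥ 80
Round 2 — Galeon shuts down.
  Cygnet: +15 → 45 < 90
No further shutdowns.

80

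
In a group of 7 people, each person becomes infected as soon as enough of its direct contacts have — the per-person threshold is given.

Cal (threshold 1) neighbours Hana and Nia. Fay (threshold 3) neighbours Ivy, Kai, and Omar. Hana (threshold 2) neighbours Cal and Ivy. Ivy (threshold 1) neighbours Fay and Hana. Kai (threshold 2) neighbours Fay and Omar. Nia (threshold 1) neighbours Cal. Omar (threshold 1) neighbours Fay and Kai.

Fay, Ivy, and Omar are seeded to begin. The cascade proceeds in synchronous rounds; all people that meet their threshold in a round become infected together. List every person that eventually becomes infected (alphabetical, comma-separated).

Fay, Ivy, Kai, Omar

Round 1 — Fay, Ivy, Omar become infected (initial).
Round 2 — checking thresholds:
  Hana: 1 of 2 neighbours < 2, not yet.
  Kai: 2 of 2 neighbours ≥ 2, becomes infected.
Round 3 — no new infections; cascade stops.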